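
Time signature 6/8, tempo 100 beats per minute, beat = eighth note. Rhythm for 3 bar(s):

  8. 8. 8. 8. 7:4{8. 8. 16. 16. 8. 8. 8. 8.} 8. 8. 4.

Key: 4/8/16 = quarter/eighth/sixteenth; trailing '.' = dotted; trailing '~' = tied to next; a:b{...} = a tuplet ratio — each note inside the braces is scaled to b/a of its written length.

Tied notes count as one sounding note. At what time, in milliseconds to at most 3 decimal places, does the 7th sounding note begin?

note 7 onset = 54/7b = 4628.571ms

1. 0.0ms @ 0 + 900.0ms (3/2)
2. 900.0ms @ 3/2 + 900.0ms (3/2)
3. 1800.0ms @ 3 + 900.0ms (3/2)
4. 2700.0ms @ 9/2 + 900.0ms (3/2)
5. 3600.0ms @ 6 + 514.286ms (6/7)
6. 4114.286ms @ 48/7 + 514.286ms (6/7)
7. 4628.571ms @ 54/7 + 257.143ms (3/7)
8. 4885.714ms @ 57/7 + 257.143ms (3/7)
9. 5142.857ms @ 60/7 + 514.286ms (6/7)
10. 5657.143ms @ 66/7 + 514.286ms (6/7)
11. 6171.429ms @ 72/7 + 514.286ms (6/7)
12. 6685.714ms @ 78/7 + 514.286ms (6/7)
13. 7200.0ms @ 12 + 900.0ms (3/2)
14. 8100.0ms @ 27/2 + 900.0ms (3/2)
15. 9000.0ms @ 15 + 1800.0ms (3)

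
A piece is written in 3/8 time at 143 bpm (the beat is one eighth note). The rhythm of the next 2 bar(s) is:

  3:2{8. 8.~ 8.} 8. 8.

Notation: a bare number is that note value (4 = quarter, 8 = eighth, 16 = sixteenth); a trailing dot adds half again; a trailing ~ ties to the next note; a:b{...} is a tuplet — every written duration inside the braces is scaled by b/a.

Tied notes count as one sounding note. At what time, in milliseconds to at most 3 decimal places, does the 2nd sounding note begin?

note 2 onset = 1b = 419.58ms

1. 0.0ms @ 0 + 419.58ms (1)
2. 419.58ms @ 1 + 839.161ms (2)
3. 1258.741ms @ 3 + 629.371ms (3/2)
4. 1888.112ms @ 9/2 + 629.371ms (3/2)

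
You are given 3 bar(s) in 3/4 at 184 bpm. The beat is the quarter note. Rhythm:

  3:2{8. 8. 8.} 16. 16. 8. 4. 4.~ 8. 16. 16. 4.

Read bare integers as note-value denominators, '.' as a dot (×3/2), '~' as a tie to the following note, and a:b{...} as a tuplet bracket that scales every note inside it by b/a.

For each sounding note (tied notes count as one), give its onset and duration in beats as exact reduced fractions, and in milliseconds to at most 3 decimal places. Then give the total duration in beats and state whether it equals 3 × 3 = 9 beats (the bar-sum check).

1) 0.0ms=0b +163.043ms=1/2b
2) 163.043ms=1/2b +163.043ms=1/2b
3) 326.087ms=1b +163.043ms=1/2b
4) 489.13ms=3/2b +122.283ms=3/8b
5) 611.413ms=15/8b +122.283ms=3/8b
6) 733.696ms=9/4b +244.565ms=3/4b
7) 978.261ms=3b +489.13ms=3/2b
8) 1467.391ms=9/2b +733.696ms=9/4b
9) 2201.087ms=27/4b +122.283ms=3/8b
10) 2323.37ms=57/8b +122.283ms=3/8b
11) 2445.652ms=15/2b +489.13ms=3/2b
Σ=9b of 9 (184bpm 3/4) — PASS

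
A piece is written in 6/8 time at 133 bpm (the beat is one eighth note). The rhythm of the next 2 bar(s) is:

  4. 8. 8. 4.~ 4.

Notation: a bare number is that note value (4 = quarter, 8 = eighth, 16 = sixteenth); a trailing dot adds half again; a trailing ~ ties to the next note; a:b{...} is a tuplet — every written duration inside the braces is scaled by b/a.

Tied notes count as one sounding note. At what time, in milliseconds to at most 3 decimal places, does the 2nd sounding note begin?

1. 0.0ms @ 0 + 1353.383ms (3)
2. 1353.383ms @ 3 + 676.692ms (3/2)
3. 2030.075ms @ 9/2 + 676.692ms (3/2)
4. 2706.767ms @ 6 + 2706.767ms (6)

note 2 onset = 3b = 1353.383ms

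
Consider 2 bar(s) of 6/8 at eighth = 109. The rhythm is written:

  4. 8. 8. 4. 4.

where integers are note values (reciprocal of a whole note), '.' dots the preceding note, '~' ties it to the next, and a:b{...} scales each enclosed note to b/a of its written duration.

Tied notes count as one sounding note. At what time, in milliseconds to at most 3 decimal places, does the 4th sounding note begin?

note 4 onset = 6b = 3302.752ms

1. 0.0ms @ 0 + 1651.376ms (3)
2. 1651.376ms @ 3 + 825.688ms (3/2)
3. 2477.064ms @ 9/2 + 825.688ms (3/2)
4. 3302.752ms @ 6 + 1651.376ms (3)
5. 4954.128ms @ 9 + 1651.376ms (3)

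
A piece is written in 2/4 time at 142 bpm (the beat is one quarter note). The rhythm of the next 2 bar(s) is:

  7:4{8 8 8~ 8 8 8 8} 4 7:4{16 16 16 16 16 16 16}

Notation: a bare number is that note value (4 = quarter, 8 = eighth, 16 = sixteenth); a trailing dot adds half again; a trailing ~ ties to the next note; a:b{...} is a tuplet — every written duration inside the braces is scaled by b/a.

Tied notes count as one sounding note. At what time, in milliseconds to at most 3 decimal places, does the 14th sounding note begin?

note 14 onset = 27/7b = 1629.779ms

1. 0.0ms @ 0 + 120.724ms (2/7)
2. 120.724ms @ 2/7 + 120.724ms (2/7)
3. 241.449ms @ 4/7 + 241.449ms (4/7)
4. 482.897ms @ 8/7 + 120.724ms (2/7)
5. 603.622ms @ 10/7 + 120.724ms (2/7)
6. 724.346ms @ 12/7 + 120.724ms (2/7)
7. 845.07ms @ 2 + 422.535ms (1)
8. 1267.606ms @ 3 + 60.362ms (1/7)
9. 1327.968ms @ 22/7 + 60.362ms (1/7)
10. 1388.33ms @ 23/7 + 60.362ms (1/7)
11. 1448.692ms @ 24/7 + 60.362ms (1/7)
12. 1509.054ms @ 25/7 + 60.362ms (1/7)
13. 1569.416ms @ 26/7 + 60.362ms (1/7)
14. 1629.779ms @ 27/7 + 60.362ms (1/7)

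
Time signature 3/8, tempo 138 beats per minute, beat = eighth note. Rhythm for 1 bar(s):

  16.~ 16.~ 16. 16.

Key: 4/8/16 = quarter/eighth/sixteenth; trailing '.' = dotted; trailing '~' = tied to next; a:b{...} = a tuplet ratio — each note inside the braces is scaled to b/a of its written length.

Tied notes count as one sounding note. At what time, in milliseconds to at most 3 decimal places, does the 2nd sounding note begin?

note 2 onset = 9/4b = 978.261ms

1. 0.0ms @ 0 + 978.261ms (9/4)
2. 978.261ms @ 9/4 + 326.087ms (3/4)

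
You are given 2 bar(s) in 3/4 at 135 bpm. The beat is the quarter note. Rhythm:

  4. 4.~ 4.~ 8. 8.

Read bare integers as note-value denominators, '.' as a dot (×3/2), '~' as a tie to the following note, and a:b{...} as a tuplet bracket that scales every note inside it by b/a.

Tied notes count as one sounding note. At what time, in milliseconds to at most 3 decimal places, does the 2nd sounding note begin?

1. 0.0ms @ 0 + 666.667ms (3/2)
2. 666.667ms @ 3/2 + 1666.667ms (15/4)
3. 2333.333ms @ 21/4 + 333.333ms (3/4)

note 2 onset = 3/2b = 666.667ms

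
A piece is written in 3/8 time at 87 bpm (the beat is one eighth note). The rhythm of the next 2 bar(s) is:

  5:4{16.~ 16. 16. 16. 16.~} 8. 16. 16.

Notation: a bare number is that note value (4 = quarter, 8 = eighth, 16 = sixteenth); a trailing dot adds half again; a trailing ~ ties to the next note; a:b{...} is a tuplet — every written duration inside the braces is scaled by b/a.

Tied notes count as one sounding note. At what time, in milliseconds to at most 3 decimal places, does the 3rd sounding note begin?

1. 0.0ms @ 0 + 827.586ms (6/5)
2. 827.586ms @ 6/5 + 413.793ms (3/5)
3. 1241.379ms @ 9/5 + 413.793ms (3/5)
4. 1655.172ms @ 12/5 + 1448.276ms (21/10)
5. 3103.448ms @ 9/2 + 517.241ms (3/4)
6. 3620.69ms @ 21/4 + 517.241ms (3/4)

note 3 onset = 9/5b = 1241.379ms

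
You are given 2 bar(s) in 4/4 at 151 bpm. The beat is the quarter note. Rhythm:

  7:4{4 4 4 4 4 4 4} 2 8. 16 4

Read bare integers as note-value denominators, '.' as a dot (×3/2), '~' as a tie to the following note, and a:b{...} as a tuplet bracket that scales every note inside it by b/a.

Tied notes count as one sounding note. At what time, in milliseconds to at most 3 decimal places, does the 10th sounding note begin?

note 10 onset = 27/4b = 2682.119ms

1. 0.0ms @ 0 + 227.058ms (4/7)
2. 227.058ms @ 4/7 + 227.058ms (4/7)
3. 454.115ms @ 8/7 + 227.058ms (4/7)
4. 681.173ms @ 12/7 + 227.058ms (4/7)
5. 908.231ms @ 16/7 + 227.058ms (4/7)
6. 1135.289ms @ 20/7 + 227.058ms (4/7)
7. 1362.346ms @ 24/7 + 227.058ms (4/7)
8. 1589.404ms @ 4 + 794.702ms (2)
9. 2384.106ms @ 6 + 298.013ms (3/4)
10. 2682.119ms @ 27/4 + 99.338ms (1/4)
11. 2781.457ms @ 7 + 397.351ms (1)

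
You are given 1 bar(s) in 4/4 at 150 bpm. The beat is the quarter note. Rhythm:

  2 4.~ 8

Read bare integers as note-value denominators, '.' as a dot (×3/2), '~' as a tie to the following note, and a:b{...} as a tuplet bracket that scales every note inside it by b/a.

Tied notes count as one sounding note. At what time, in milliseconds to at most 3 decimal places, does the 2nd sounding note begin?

note 2 onset = 2b = 800.0ms

1. 0.0ms @ 0 + 800.0ms (2)
2. 800.0ms @ 2 + 800.0ms (2)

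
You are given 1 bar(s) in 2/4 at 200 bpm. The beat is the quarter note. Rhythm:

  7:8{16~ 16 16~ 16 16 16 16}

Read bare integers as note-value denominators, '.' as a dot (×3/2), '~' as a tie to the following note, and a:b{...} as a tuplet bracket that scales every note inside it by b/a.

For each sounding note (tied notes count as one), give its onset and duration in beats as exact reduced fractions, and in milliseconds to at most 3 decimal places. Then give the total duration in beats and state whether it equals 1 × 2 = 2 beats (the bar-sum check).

1) 0.0ms=0b +171.429ms=4/7b
2) 171.429ms=4/7b +171.429ms=4/7b
3) 342.857ms=8/7b +85.714ms=2/7b
4) 428.571ms=10/7b +85.714ms=2/7b
5) 514.286ms=12/7b +85.714ms=2/7b
Σ=2b of 2 (200bpm 2/4) — PASS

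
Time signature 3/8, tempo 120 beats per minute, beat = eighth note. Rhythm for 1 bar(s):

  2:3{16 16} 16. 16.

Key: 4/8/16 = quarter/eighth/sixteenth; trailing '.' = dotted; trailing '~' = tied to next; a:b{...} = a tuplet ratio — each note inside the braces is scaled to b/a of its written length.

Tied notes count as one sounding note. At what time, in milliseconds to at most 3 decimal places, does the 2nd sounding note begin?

1. 0.0ms @ 0 + 375.0ms (3/4)
2. 375.0ms @ 3/4 + 375.0ms (3/4)
3. 750.0ms @ 3/2 + 375.0ms (3/4)
4. 1125.0ms @ 9/4 + 375.0ms (3/4)

note 2 onset = 3/4b = 375.0ms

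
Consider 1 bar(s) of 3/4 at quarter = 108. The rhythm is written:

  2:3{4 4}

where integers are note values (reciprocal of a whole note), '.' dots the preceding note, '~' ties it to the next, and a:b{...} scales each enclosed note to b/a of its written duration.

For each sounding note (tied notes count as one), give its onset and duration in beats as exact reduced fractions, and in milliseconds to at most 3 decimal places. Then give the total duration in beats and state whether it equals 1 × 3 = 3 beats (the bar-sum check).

1) 0.0ms=0b +833.333ms=3/2b
2) 833.333ms=3/2b +833.333ms=3/2b
Σ=3b of 3 (108bpm 3/4) — PASS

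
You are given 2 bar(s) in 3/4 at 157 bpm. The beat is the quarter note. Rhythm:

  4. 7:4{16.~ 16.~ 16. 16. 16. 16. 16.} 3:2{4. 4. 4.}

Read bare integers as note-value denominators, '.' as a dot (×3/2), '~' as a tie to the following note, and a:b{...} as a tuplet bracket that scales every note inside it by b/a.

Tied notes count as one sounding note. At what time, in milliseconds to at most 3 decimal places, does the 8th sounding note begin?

note 8 onset = 4b = 1528.662ms

1. 0.0ms @ 0 + 573.248ms (3/2)
2. 573.248ms @ 3/2 + 245.678ms (9/14)
3. 818.926ms @ 15/7 + 81.893ms (3/14)
4. 900.819ms @ 33/14 + 81.893ms (3/14)
5. 982.712ms @ 18/7 + 81.893ms (3/14)
6. 1064.604ms @ 39/14 + 81.893ms (3/14)
7. 1146.497ms @ 3 + 382.166ms (1)
8. 1528.662ms @ 4 + 382.166ms (1)
9. 1910.828ms @ 5 + 382.166ms (1)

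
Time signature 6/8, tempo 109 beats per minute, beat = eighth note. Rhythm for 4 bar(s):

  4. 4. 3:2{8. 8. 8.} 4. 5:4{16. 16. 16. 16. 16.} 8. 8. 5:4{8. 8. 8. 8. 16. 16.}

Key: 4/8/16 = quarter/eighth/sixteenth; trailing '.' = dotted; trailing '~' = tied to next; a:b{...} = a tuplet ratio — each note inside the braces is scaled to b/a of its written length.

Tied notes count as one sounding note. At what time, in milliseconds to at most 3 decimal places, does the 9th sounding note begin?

note 9 onset = 66/5b = 7266.055ms

1. 0.0ms @ 0 + 1651.376ms (3)
2. 1651.376ms @ 3 + 1651.376ms (3)
3. 3302.752ms @ 6 + 550.459ms (1)
4. 3853.211ms @ 7 + 550.459ms (1)
5. 4403.67ms @ 8 + 550.459ms (1)
6. 4954.128ms @ 9 + 1651.376ms (3)
7. 6605.505ms @ 12 + 330.275ms (3/5)
8. 6935.78ms @ 63/5 + 330.275ms (3/5)
9. 7266.055ms @ 66/5 + 330.275ms (3/5)
10. 7596.33ms @ 69/5 + 330.275ms (3/5)
11. 7926.606ms @ 72/5 + 330.275ms (3/5)
12. 8256.881ms @ 15 + 825.688ms (3/2)
13. 9082.569ms @ 33/2 + 825.688ms (3/2)
14. 9908.257ms @ 18 + 660.55ms (6/5)
15. 10568.807ms @ 96/5 + 660.55ms (6/5)
16. 11229.358ms @ 102/5 + 660.55ms (6/5)
17. 11889.908ms @ 108/5 + 660.55ms (6/5)
18. 12550.459ms @ 114/5 + 330.275ms (3/5)
19. 12880.734ms @ 117/5 + 330.275ms (3/5)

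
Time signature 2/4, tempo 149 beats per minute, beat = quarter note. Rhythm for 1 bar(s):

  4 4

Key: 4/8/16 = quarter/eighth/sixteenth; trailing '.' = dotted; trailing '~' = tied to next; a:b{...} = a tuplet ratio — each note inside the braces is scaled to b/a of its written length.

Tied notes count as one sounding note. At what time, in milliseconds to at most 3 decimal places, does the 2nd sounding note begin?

note 2 onset = 1b = 402.685ms

1. 0.0ms @ 0 + 402.685ms (1)
2. 402.685ms @ 1 + 402.685ms (1)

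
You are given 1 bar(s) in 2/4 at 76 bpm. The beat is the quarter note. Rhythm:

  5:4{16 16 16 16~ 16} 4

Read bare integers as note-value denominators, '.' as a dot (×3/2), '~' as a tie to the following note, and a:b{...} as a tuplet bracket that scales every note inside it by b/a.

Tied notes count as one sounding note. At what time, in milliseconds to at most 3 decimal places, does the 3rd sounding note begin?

note 3 onset = 2/5b = 315.789ms

1. 0.0ms @ 0 + 157.895ms (1/5)
2. 157.895ms @ 1/5 + 157.895ms (1/5)
3. 315.789ms @ 2/5 + 157.895ms (1/5)
4. 473.684ms @ 3/5 + 315.789ms (2/5)
5. 789.474ms @ 1 + 789.474ms (1)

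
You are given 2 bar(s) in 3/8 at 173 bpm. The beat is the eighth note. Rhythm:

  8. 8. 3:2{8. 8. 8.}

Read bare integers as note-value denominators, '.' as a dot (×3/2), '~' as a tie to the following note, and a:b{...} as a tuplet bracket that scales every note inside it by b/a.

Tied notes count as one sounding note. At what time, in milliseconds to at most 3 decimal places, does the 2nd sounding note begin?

note 2 onset = 3/2b = 520.231ms

1. 0.0ms @ 0 + 520.231ms (3/2)
2. 520.231ms @ 3/2 + 520.231ms (3/2)
3. 1040.462ms @ 3 + 346.821ms (1)
4. 1387.283ms @ 4 + 346.821ms (1)
5. 1734.104ms @ 5 + 346.821ms (1)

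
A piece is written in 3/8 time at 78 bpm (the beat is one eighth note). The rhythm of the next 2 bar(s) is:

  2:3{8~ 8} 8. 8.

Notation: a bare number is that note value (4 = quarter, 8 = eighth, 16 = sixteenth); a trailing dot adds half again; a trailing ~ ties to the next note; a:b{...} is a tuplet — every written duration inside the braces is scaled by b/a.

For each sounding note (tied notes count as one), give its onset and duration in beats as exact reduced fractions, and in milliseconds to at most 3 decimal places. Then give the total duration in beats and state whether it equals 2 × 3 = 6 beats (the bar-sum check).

1) 0.0ms=0b +2307.692ms=3b
2) 2307.692ms=3b +1153.846ms=3/2b
3) 3461.538ms=9/2b +1153.846ms=3/2b
Σ=6b of 6 (78bpm 3/8) — PASS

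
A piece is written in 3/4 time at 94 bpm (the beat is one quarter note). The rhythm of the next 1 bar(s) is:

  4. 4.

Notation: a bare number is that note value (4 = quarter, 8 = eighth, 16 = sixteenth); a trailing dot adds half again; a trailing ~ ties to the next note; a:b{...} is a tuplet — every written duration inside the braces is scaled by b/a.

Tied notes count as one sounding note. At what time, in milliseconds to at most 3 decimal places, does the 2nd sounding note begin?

1. 0.0ms @ 0 + 957.447ms (3/2)
2. 957.447ms @ 3/2 + 957.447ms (3/2)

note 2 onset = 3/2b = 957.447ms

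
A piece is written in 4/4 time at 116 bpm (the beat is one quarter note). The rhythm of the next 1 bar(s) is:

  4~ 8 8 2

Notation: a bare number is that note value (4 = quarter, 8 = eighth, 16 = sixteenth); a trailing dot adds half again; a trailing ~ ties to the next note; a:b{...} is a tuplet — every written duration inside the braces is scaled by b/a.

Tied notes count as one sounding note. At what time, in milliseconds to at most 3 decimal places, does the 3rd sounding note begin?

1. 0.0ms @ 0 + 775.862ms (3/2)
2. 775.862ms @ 3/2 + 258.621ms (1/2)
3. 1034.483ms @ 2 + 1034.483ms (2)

note 3 onset = 2b = 1034.483ms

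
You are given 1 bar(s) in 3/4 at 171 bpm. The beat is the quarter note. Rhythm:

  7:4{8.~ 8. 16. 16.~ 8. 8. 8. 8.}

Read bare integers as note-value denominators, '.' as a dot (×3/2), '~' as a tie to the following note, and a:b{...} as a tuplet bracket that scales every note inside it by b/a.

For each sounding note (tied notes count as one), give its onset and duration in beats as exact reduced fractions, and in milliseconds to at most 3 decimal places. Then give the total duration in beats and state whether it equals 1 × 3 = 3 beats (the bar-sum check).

1) 0.0ms=0b +300.752ms=6/7b
2) 300.752ms=6/7b +75.188ms=3/14b
3) 375.94ms=15/14b +225.564ms=9/14b
4) 601.504ms=12/7b +150.376ms=3/7b
5) 751.88ms=15/7b +150.376ms=3/7b
6) 902.256ms=18/7b +150.376ms=3/7b
Σ=3b of 3 (171bpm 3/4) — PASS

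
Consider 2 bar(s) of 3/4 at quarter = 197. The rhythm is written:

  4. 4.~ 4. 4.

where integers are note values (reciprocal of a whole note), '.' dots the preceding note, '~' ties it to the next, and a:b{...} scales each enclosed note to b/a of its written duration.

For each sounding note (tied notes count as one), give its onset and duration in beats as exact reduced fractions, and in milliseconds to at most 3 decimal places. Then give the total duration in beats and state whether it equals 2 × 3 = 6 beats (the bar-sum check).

1) 0.0ms=0b +456.853ms=3/2b
2) 456.853ms=3/2b +913.706ms=3b
3) 1370.558ms=9/2b +456.853ms=3/2b
Σ=6b of 6 (197bpm 3/4) — PASS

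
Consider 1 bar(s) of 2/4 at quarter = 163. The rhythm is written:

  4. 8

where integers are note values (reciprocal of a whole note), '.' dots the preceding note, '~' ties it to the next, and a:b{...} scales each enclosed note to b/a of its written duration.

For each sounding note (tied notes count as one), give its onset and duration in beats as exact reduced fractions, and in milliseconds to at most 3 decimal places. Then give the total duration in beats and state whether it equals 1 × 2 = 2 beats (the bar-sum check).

1) 0.0ms=0b +552.147ms=3/2b
2) 552.147ms=3/2b +184.049ms=1/2b
Σ=2b of 2 (163bpm 2/4) — PASS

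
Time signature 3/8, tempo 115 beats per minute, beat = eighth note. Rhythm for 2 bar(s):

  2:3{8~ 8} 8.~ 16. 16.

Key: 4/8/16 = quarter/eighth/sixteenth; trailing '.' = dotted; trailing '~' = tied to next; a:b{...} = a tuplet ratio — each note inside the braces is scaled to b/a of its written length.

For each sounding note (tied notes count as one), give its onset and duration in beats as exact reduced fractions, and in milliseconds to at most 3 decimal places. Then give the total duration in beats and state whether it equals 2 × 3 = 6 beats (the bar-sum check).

1) 0.0ms=0b +1565.217ms=3b
2) 1565.217ms=3b +1173.913ms=9/4b
3) 2739.13ms=21/4b +391.304ms=3/4b
Σ=6b of 6 (115bpm 3/8) — PASS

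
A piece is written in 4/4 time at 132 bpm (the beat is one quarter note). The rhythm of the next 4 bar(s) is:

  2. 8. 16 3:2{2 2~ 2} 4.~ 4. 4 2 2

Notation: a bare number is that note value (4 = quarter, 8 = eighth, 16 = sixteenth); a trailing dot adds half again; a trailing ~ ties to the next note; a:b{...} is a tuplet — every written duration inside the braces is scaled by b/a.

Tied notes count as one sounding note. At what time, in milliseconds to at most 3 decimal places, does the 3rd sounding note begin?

1. 0.0ms @ 0 + 1363.636ms (3)
2. 1363.636ms @ 3 + 340.909ms (3/4)
3. 1704.545ms @ 15/4 + 113.636ms (1/4)
4. 1818.182ms @ 4 + 606.061ms (4/3)
5. 2424.242ms @ 16/3 + 1212.121ms (8/3)
6. 3636.364ms @ 8 + 1363.636ms (3)
7. 5000.0ms @ 11 + 454.545ms (1)
8. 5454.545ms @ 12 + 909.091ms (2)
9. 6363.636ms @ 14 + 909.091ms (2)

note 3 onset = 15/4b = 1704.545ms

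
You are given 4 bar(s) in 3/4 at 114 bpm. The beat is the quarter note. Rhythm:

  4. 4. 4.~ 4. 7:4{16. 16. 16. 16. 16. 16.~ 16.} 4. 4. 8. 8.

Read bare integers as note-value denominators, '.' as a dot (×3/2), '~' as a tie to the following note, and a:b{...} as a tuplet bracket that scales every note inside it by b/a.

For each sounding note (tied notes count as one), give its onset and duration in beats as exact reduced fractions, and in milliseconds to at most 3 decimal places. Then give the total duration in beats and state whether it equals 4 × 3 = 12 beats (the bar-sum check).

1) 0.0ms=0b +789.474ms=3/2b
2) 789.474ms=3/2b +789.474ms=3/2b
3) 1578.947ms=3b +1578.947ms=3b
4) 3157.895ms=6b +112.782ms=3/14b
5) 3270.677ms=87/14b +112.782ms=3/14b
6) 3383.459ms=45/7b +112.782ms=3/14b
7) 3496.241ms=93/14b +112.782ms=3/14b
8) 3609.023ms=48/7b +112.782ms=3/14b
9) 3721.805ms=99/14b +225.564ms=3/7b
10) 3947.368ms=15/2b +789.474ms=3/2b
11) 4736.842ms=9b +789.474ms=3/2b
12) 5526.316ms=21/2b +394.737ms=3/4b
13) 5921.053ms=45/4b +394.737ms=3/4b
Σ=12b of 12 (114bpm 3/4) — PASS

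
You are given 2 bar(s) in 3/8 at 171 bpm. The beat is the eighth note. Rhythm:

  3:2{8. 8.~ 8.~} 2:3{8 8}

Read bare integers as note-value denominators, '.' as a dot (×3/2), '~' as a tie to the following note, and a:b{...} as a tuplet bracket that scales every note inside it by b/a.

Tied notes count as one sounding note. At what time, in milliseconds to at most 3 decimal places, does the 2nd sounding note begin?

1. 0.0ms @ 0 + 350.877ms (1)
2. 350.877ms @ 1 + 1228.07ms (7/2)
3. 1578.947ms @ 9/2 + 526.316ms (3/2)

note 2 onset = 1b = 350.877ms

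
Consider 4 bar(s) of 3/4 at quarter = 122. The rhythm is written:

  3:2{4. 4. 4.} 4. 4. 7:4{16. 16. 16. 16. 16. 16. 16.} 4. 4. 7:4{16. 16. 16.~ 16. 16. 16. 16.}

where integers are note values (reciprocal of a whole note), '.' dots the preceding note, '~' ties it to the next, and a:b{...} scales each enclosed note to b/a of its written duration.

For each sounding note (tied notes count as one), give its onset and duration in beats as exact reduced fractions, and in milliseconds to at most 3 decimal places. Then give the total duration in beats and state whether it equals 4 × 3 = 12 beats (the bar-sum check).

1) 0.0ms=0b +491.803ms=1b
2) 491.803ms=1b +491.803ms=1b
3) 983.607ms=2b +491.803ms=1b
4) 1475.41ms=3b +737.705ms=3/2b
5) 2213.115ms=9/2b +737.705ms=3/2b
6) 2950.82ms=6b +105.386ms=3/14b
7) 3056.206ms=87/14b +105.386ms=3/14b
8) 3161.593ms=45/7b +105.386ms=3/14b
9) 3266.979ms=93/14b +105.386ms=3/14b
10) 3372.365ms=48/7b +105.386ms=3/14b
11) 3477.752ms=99/14b +105.386ms=3/14b
12) 3583.138ms=51/7b +105.386ms=3/14b
13) 3688.525ms=15/2b +737.705ms=3/2b
14) 4426.23ms=9b +737.705ms=3/2b
15) 5163.934ms=21/2b +105.386ms=3/14b
16) 5269.321ms=75/7b +105.386ms=3/14b
17) 5374.707ms=153/14b +210.773ms=3/7b
18) 5585.48ms=159/14b +105.386ms=3/14b
19) 5690.867ms=81/7b +105.386ms=3/14b
20) 5796.253ms=165/14b +105.386ms=3/14b
Σ=12b of 12 (122bpm 3/4) — PASS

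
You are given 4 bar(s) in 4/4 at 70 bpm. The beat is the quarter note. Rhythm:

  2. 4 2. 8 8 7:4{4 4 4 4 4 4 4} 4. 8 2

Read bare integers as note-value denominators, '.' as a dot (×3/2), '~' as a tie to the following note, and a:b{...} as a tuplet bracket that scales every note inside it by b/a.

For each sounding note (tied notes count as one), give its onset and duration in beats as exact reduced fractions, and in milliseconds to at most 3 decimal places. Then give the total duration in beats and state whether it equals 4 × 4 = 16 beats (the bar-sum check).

1) 0.0ms=0b +2571.429ms=3b
2) 2571.429ms=3b +857.143ms=1b
3) 3428.571ms=4b +2571.429ms=3b
4) 6000.0ms=7b +428.571ms=1/2b
5) 6428.571ms=15/2b +428.571ms=1/2b
6) 6857.143ms=8b +489.796ms=4/7b
7) 7346.939ms=60/7b +489.796ms=4/7b
8) 7836.735ms=64/7b +489.796ms=4/7b
9) 8326.531ms=68/7b +489.796ms=4/7b
10) 8816.327ms=72/7b +489.796ms=4/7b
11) 9306.122ms=76/7b +489.796ms=4/7b
12) 9795.918ms=80/7b +489.796ms=4/7b
13) 10285.714ms=12b +1285.714ms=3/2b
14) 11571.429ms=27/2b +428.571ms=1/2b
15) 12000.0ms=14b +1714.286ms=2b
Σ=16b of 16 (70bpm 4/4) — PASS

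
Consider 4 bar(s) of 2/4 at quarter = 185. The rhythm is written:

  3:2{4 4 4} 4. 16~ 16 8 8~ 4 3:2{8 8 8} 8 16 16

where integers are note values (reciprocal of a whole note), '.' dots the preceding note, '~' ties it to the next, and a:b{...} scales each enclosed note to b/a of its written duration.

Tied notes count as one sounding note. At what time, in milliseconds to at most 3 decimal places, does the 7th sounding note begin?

note 7 onset = 9/2b = 1459.459ms

1. 0.0ms @ 0 + 216.216ms (2/3)
2. 216.216ms @ 2/3 + 216.216ms (2/3)
3. 432.432ms @ 4/3 + 216.216ms (2/3)
4. 648.649ms @ 2 + 486.486ms (3/2)
5. 1135.135ms @ 7/2 + 162.162ms (1/2)
6. 1297.297ms @ 4 + 162.162ms (1/2)
7. 1459.459ms @ 9/2 + 486.486ms (3/2)
8. 1945.946ms @ 6 + 108.108ms (1/3)
9. 2054.054ms @ 19/3 + 108.108ms (1/3)
10. 2162.162ms @ 20/3 + 108.108ms (1/3)
11. 2270.27ms @ 7 + 162.162ms (1/2)
12. 2432.432ms @ 15/2 + 81.081ms (1/4)
13. 2513.514ms @ 31/4 + 81.081ms (1/4)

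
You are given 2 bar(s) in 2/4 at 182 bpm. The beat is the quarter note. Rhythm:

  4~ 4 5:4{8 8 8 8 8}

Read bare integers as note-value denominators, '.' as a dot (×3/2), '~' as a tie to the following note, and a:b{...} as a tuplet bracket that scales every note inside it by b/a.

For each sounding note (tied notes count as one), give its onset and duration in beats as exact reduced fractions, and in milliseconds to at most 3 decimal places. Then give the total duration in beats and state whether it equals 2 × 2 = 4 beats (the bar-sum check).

1) 0.0ms=0b +659.341ms=2b
2) 659.341ms=2b +131.868ms=2/5b
3) 791.209ms=12/5b +131.868ms=2/5b
4) 923.077ms=14/5b +131.868ms=2/5b
5) 1054.945ms=16/5b +131.868ms=2/5b
6) 1186.813ms=18/5b +131.868ms=2/5b
Σ=4b of 4 (182bpm 2/4) — PASS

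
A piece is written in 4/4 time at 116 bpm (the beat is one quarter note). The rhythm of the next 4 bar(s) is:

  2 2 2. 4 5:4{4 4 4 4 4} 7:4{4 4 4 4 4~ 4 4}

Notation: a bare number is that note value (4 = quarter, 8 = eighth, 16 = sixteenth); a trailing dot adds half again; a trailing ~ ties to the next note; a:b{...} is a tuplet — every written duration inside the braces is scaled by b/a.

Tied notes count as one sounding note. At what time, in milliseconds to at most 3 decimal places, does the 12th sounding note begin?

1. 0.0ms @ 0 + 1034.483ms (2)
2. 1034.483ms @ 2 + 1034.483ms (2)
3. 2068.966ms @ 4 + 1551.724ms (3)
4. 3620.69ms @ 7 + 517.241ms (1)
5. 4137.931ms @ 8 + 413.793ms (4/5)
6. 4551.724ms @ 44/5 + 413.793ms (4/5)
7. 4965.517ms @ 48/5 + 413.793ms (4/5)
8. 5379.31ms @ 52/5 + 413.793ms (4/5)
9. 5793.103ms @ 56/5 + 413.793ms (4/5)
10. 6206.897ms @ 12 + 295.567ms (4/7)
11. 6502.463ms @ 88/7 + 295.567ms (4/7)
12. 6798.03ms @ 92/7 + 295.567ms (4/7)
13. 7093.596ms @ 96/7 + 295.567ms (4/7)
14. 7389.163ms @ 100/7 + 591.133ms (8/7)
15. 7980.296ms @ 108/7 + 295.567ms (4/7)

note 12 onset = 92/7b = 6798.03ms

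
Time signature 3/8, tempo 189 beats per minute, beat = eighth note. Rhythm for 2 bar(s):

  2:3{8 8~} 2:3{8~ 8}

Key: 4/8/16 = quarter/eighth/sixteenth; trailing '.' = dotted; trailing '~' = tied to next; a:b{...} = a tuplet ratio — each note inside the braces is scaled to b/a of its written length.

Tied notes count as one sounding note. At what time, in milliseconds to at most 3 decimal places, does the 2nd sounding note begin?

1. 0.0ms @ 0 + 476.19ms (3/2)
2. 476.19ms @ 3/2 + 1428.571ms (9/2)

note 2 onset = 3/2b = 476.19ms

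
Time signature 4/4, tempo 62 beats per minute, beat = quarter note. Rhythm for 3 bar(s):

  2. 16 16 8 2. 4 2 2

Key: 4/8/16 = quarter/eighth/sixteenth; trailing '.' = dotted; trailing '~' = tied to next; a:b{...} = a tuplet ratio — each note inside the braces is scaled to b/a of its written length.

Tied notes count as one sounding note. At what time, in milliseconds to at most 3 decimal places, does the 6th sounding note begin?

note 6 onset = 7b = 6774.194ms

1. 0.0ms @ 0 + 2903.226ms (3)
2. 2903.226ms @ 3 + 241.935ms (1/4)
3. 3145.161ms @ 13/4 + 241.935ms (1/4)
4. 3387.097ms @ 7/2 + 483.871ms (1/2)
5. 3870.968ms @ 4 + 2903.226ms (3)
6. 6774.194ms @ 7 + 967.742ms (1)
7. 7741.935ms @ 8 + 1935.484ms (2)
8. 9677.419ms @ 10 + 1935.484ms (2)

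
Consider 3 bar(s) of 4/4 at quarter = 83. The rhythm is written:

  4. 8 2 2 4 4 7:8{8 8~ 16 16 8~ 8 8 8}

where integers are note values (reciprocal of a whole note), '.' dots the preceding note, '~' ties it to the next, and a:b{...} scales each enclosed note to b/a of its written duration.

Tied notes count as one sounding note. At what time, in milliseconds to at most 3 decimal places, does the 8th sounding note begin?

note 8 onset = 60/7b = 6196.213ms

1. 0.0ms @ 0 + 1084.337ms (3/2)
2. 1084.337ms @ 3/2 + 361.446ms (1/2)
3. 1445.783ms @ 2 + 1445.783ms (2)
4. 2891.566ms @ 4 + 1445.783ms (2)
5. 4337.349ms @ 6 + 722.892ms (1)
6. 5060.241ms @ 7 + 722.892ms (1)
7. 5783.133ms @ 8 + 413.081ms (4/7)
8. 6196.213ms @ 60/7 + 619.621ms (6/7)
9. 6815.835ms @ 66/7 + 206.54ms (2/7)
10. 7022.375ms @ 68/7 + 826.162ms (8/7)
11. 7848.537ms @ 76/7 + 413.081ms (4/7)
12. 8261.618ms @ 80/7 + 413.081ms (4/7)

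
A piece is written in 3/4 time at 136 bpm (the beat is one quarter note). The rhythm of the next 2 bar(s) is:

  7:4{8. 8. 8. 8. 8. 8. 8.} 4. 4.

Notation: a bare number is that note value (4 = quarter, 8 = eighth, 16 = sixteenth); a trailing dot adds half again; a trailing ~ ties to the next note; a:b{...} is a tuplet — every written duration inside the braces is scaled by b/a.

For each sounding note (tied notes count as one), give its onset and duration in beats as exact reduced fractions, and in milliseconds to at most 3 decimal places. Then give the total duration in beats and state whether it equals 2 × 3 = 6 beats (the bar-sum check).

1) 0.0ms=0b +189.076ms=3/7b
2) 189.076ms=3/7b +189.076ms=3/7b
3) 378.151ms=6/7b +189.076ms=3/7b
4) 567.227ms=9/7b +189.076ms=3/7b
5) 756.303ms=12/7b +189.076ms=3/7b
6) 945.378ms=15/7b +189.076ms=3/7b
7) 1134.454ms=18/7b +189.076ms=3/7b
8) 1323.529ms=3b +661.765ms=3/2b
9) 1985.294ms=9/2b +661.765ms=3/2b
Σ=6b of 6 (136bpm 3/4) — PASS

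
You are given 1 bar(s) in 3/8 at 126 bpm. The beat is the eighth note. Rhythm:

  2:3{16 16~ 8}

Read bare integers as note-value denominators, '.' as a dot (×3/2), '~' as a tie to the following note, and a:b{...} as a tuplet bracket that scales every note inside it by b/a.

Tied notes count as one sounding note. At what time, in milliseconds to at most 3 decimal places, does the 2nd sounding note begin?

1. 0.0ms @ 0 + 357.143ms (3/4)
2. 357.143ms @ 3/4 + 1071.429ms (9/4)

note 2 onset = 3/4b = 357.143ms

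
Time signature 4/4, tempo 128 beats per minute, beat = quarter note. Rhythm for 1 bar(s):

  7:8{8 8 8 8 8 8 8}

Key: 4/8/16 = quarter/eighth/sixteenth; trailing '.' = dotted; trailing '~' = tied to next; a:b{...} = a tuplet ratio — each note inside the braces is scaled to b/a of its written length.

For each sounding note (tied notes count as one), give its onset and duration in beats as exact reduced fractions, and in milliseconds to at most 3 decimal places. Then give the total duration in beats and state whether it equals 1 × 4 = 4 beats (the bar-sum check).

1) 0.0ms=0b +267.857ms=4/7b
2) 267.857ms=4/7b +267.857ms=4/7b
3) 535.714ms=8/7b +267.857ms=4/7b
4) 803.571ms=12/7b +267.857ms=4/7b
5) 1071.429ms=16/7b +267.857ms=4/7b
6) 1339.286ms=20/7b +267.857ms=4/7b
7) 1607.143ms=24/7b +267.857ms=4/7b
Σ=4b of 4 (128bpm 4/4) — PASS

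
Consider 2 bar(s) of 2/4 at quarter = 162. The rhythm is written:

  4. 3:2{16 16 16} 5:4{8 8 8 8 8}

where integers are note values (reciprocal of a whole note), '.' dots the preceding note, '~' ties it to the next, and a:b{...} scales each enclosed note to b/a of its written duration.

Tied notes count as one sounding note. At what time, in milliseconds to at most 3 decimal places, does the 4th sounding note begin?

1. 0.0ms @ 0 + 555.556ms (3/2)
2. 555.556ms @ 3/2 + 61.728ms (1/6)
3. 617.284ms @ 5/3 + 61.728ms (1/6)
4. 679.012ms @ 11/6 + 61.728ms (1/6)
5. 740.741ms @ 2 + 148.148ms (2/5)
6. 888.889ms @ 12/5 + 148.148ms (2/5)
7. 1037.037ms @ 14/5 + 148.148ms (2/5)
8. 1185.185ms @ 16/5 + 148.148ms (2/5)
9. 1333.333ms @ 18/5 + 148.148ms (2/5)

note 4 onset = 11/6b = 679.012ms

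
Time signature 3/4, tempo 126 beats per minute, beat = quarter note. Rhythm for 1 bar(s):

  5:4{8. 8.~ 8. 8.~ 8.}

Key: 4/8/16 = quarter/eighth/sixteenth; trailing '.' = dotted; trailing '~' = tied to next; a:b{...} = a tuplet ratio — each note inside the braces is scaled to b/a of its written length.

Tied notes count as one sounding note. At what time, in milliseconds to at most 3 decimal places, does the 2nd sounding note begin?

note 2 onset = 3/5b = 285.714ms

1. 0.0ms @ 0 + 285.714ms (3/5)
2. 285.714ms @ 3/5 + 571.429ms (6/5)
3. 857.143ms @ 9/5 + 571.429ms (6/5)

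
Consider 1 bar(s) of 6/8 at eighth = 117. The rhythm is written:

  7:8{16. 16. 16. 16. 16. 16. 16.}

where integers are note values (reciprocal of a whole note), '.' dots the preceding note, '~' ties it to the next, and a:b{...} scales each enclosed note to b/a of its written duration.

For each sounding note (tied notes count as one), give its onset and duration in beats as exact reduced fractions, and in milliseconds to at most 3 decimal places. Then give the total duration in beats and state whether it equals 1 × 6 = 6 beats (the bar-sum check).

1) 0.0ms=0b +439.56ms=6/7b
2) 439.56ms=6/7b +439.56ms=6/7b
3) 879.121ms=12/7b +439.56ms=6/7b
4) 1318.681ms=18/7b +439.56ms=6/7b
5) 1758.242ms=24/7b +439.56ms=6/7b
6) 2197.802ms=30/7b +439.56ms=6/7b
7) 2637.363ms=36/7b +439.56ms=6/7b
Σ=6b of 6 (117bpm 6/8) — PASS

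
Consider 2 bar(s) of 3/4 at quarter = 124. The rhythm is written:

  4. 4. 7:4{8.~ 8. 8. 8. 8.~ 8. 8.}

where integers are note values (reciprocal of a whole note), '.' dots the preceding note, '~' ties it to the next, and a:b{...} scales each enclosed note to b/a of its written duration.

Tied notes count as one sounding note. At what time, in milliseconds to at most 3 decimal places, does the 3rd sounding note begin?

1. 0.0ms @ 0 + 725.806ms (3/2)
2. 725.806ms @ 3/2 + 725.806ms (3/2)
3. 1451.613ms @ 3 + 414.747ms (6/7)
4. 1866.359ms @ 27/7 + 207.373ms (3/7)
5. 2073.733ms @ 30/7 + 207.373ms (3/7)
6. 2281.106ms @ 33/7 + 414.747ms (6/7)
7. 2695.853ms @ 39/7 + 207.373ms (3/7)

note 3 onset = 3b = 1451.613ms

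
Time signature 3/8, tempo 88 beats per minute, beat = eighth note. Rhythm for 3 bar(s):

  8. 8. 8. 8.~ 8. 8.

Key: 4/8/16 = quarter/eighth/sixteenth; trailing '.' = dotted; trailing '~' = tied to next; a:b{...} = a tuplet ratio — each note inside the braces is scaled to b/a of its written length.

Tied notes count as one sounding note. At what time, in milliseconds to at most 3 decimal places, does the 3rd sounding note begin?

note 3 onset = 3b = 2045.455ms

1. 0.0ms @ 0 + 1022.727ms (3/2)
2. 1022.727ms @ 3/2 + 1022.727ms (3/2)
3. 2045.455ms @ 3 + 1022.727ms (3/2)
4. 3068.182ms @ 9/2 + 2045.455ms (3)
5. 5113.636ms @ 15/2 + 1022.727ms (3/2)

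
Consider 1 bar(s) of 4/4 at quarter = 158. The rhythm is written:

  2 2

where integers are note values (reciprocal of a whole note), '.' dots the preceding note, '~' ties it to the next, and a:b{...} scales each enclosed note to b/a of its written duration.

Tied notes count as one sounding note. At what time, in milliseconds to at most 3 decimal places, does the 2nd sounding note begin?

note 2 onset = 2b = 759.494ms

1. 0.0ms @ 0 + 759.494ms (2)
2. 759.494ms @ 2 + 759.494ms (2)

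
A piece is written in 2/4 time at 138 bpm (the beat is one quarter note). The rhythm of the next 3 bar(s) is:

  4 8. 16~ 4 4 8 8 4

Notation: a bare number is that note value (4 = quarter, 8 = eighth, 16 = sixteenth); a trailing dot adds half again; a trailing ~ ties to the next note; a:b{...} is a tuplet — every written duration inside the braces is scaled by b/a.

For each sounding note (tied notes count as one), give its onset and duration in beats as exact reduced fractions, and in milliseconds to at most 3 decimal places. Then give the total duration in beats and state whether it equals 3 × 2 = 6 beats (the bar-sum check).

1) 0.0ms=0b +434.783ms=1b
2) 434.783ms=1b +326.087ms=3/4b
3) 760.87ms=7/4b +543.478ms=5/4b
4) 1304.348ms=3b +434.783ms=1b
5) 1739.13ms=4b +217.391ms=1/2b
6) 1956.522ms=9/2b +217.391ms=1/2b
7) 2173.913ms=5b +434.783ms=1b
Σ=6b of 6 (138bpm 2/4) — PASS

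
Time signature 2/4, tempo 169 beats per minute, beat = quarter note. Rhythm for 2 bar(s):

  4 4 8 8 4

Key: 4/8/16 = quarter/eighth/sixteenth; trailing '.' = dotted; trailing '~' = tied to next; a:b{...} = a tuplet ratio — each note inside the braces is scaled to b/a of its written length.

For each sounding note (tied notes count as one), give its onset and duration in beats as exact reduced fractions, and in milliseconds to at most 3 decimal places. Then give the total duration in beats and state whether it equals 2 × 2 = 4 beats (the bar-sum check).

1) 0.0ms=0b +355.03ms=1b
2) 355.03ms=1b +355.03ms=1b
3) 710.059ms=2b +177.515ms=1/2b
4) 887.574ms=5/2b +177.515ms=1/2b
5) 1065.089ms=3b +355.03ms=1b
Σ=4b of 4 (169bpm 2/4) — PASS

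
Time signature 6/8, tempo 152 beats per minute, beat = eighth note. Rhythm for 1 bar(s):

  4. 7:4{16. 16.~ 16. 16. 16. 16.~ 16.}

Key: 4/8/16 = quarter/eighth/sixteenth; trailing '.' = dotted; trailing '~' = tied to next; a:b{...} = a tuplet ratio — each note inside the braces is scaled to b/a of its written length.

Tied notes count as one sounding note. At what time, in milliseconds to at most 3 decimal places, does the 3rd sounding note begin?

1. 0.0ms @ 0 + 1184.211ms (3)
2. 1184.211ms @ 3 + 169.173ms (3/7)
3. 1353.383ms @ 24/7 + 338.346ms (6/7)
4. 1691.729ms @ 30/7 + 169.173ms (3/7)
5. 1860.902ms @ 33/7 + 169.173ms (3/7)
6. 2030.075ms @ 36/7 + 338.346ms (6/7)

note 3 onset = 24/7b = 1353.383ms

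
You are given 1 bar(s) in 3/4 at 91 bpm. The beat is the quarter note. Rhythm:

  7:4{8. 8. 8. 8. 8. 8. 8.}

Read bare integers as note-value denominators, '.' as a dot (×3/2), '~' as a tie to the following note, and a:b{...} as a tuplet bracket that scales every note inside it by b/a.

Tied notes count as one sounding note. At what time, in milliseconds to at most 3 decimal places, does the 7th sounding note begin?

1. 0.0ms @ 0 + 282.575ms (3/7)
2. 282.575ms @ 3/7 + 282.575ms (3/7)
3. 565.149ms @ 6/7 + 282.575ms (3/7)
4. 847.724ms @ 9/7 + 282.575ms (3/7)
5. 1130.298ms @ 12/7 + 282.575ms (3/7)
6. 1412.873ms @ 15/7 + 282.575ms (3/7)
7. 1695.447ms @ 18/7 + 282.575ms (3/7)

note 7 onset = 18/7b = 1695.447ms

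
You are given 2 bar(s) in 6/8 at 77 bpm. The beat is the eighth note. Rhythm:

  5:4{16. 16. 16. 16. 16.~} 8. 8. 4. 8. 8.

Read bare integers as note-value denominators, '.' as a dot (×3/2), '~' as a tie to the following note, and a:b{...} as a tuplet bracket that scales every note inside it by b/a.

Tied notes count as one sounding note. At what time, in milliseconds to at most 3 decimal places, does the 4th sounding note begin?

1. 0.0ms @ 0 + 467.532ms (3/5)
2. 467.532ms @ 3/5 + 467.532ms (3/5)
3. 935.065ms @ 6/5 + 467.532ms (3/5)
4. 1402.597ms @ 9/5 + 467.532ms (3/5)
5. 1870.13ms @ 12/5 + 1636.364ms (21/10)
6. 3506.494ms @ 9/2 + 1168.831ms (3/2)
7. 4675.325ms @ 6 + 2337.662ms (3)
8. 7012.987ms @ 9 + 1168.831ms (3/2)
9. 8181.818ms @ 21/2 + 1168.831ms (3/2)

note 4 onset = 9/5b = 1402.597ms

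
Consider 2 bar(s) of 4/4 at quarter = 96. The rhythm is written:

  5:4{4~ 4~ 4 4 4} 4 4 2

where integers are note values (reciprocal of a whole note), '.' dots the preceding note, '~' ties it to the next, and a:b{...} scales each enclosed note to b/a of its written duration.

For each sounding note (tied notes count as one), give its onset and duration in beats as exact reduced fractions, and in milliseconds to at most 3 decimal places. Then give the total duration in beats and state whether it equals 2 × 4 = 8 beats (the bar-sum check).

1) 0.0ms=0b +1500.0ms=12/5b
2) 1500.0ms=12/5b +500.0ms=4/5b
3) 2000.0ms=16/5b +500.0ms=4/5b
4) 2500.0ms=4b +625.0ms=1b
5) 3125.0ms=5b +625.0ms=1b
6) 3750.0ms=6b +1250.0ms=2b
Σ=8b of 8 (96bpm 4/4) — PASS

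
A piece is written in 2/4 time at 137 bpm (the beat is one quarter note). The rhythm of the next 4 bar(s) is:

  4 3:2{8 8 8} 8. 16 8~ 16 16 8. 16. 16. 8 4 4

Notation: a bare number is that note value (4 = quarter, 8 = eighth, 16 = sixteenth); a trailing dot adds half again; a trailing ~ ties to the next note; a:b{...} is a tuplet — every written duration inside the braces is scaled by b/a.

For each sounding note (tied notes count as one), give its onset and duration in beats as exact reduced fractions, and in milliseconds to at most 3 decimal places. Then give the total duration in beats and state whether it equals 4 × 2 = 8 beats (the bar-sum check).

1) 0.0ms=0b +437.956ms=1b
2) 437.956ms=1b +145.985ms=1/3b
3) 583.942ms=4/3b +145.985ms=1/3b
4) 729.927ms=5/3b +145.985ms=1/3b
5) 875.912ms=2b +328.467ms=3/4b
6) 1204.38ms=11/4b +109.489ms=1/4b
7) 1313.869ms=3b +328.467ms=3/4b
8) 1642.336ms=15/4b +109.489ms=1/4b
9) 1751.825ms=4b +328.467ms=3/4b
10) 2080.292ms=19/4b +164.234ms=3/8b
11) 2244.526ms=41/8b +164.234ms=3/8b
12) 2408.759ms=11/2b +218.978ms=1/2b
13) 2627.737ms=6b +437.956ms=1b
14) 3065.693ms=7b +437.956ms=1b
Σ=8b of 8 (137bpm 2/4) — PASS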